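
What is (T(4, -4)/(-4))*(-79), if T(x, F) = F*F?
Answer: 316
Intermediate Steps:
T(x, F) = F**2
(T(4, -4)/(-4))*(-79) = ((-4)**2/(-4))*(-79) = (16*(-1/4))*(-79) = -4*(-79) = 316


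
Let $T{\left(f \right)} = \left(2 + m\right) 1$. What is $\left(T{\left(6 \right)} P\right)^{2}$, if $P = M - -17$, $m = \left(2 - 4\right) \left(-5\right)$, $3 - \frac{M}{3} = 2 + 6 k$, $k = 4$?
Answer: $389376$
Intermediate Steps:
$M = -69$ ($M = 9 - 3 \left(2 + 6 \cdot 4\right) = 9 - 3 \left(2 + 24\right) = 9 - 78 = -69$)
$m = 10$ ($m = \left(-2\right) \left(-5\right) = 10$)
$T{\left(f \right)} = 12$ ($T{\left(f \right)} = \left(2 + 10\right) 1 = 12 \cdot 1 = 12$)
$P = -52$ ($P = -69 - -17 = -69 + 17 = -52$)
$\left(T{\left(6 \right)} P\right)^{2} = \left(12 \left(-52\right)\right)^{2} = \left(-624\right)^{2} = 389376$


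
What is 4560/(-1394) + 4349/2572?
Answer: -2832907/1792684 ≈ -1.5803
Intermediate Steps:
4560/(-1394) + 4349/2572 = 4560*(-1/1394) + 4349*(1/2572) = -2280/697 + 4349/2572 = -2832907/1792684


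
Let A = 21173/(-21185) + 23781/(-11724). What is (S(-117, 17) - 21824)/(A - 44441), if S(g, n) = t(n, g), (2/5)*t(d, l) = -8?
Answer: 1808486167120/3679564619759 ≈ 0.49149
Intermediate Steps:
A = -250677579/82790980 (A = 21173*(-1/21185) + 23781*(-1/11724) = -21173/21185 - 7927/3908 = -250677579/82790980 ≈ -3.0278)
t(d, l) = -20 (t(d, l) = (5/2)*(-8) = -20)
S(g, n) = -20
(S(-117, 17) - 21824)/(A - 44441) = (-20 - 21824)/(-250677579/82790980 - 44441) = -21844/(-3679564619759/82790980) = -21844*(-82790980/3679564619759) = 1808486167120/3679564619759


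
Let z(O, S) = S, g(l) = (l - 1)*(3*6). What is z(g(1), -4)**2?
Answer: 16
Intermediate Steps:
g(l) = -18 + 18*l (g(l) = (-1 + l)*18 = -18 + 18*l)
z(g(1), -4)**2 = (-4)**2 = 16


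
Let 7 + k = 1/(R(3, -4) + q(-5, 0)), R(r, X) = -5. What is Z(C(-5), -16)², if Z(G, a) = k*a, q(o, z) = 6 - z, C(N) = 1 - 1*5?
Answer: 9216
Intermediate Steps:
C(N) = -4 (C(N) = 1 - 5 = -4)
k = -6 (k = -7 + 1/(-5 + (6 - 1*0)) = -7 + 1/(-5 + (6 + 0)) = -7 + 1/(-5 + 6) = -7 + 1/1 = -7 + 1 = -6)
Z(G, a) = -6*a
Z(C(-5), -16)² = (-6*(-16))² = 96² = 9216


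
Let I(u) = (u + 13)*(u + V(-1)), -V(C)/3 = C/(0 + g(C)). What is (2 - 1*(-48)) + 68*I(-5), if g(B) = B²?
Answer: -1038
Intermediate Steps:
V(C) = -3/C (V(C) = -3*C/(0 + C²) = -3*C/(C²) = -3*C/C² = -3/C)
I(u) = (3 + u)*(13 + u) (I(u) = (u + 13)*(u - 3/(-1)) = (13 + u)*(u - 3*(-1)) = (13 + u)*(u + 3) = (13 + u)*(3 + u) = (3 + u)*(13 + u))
(2 - 1*(-48)) + 68*I(-5) = (2 - 1*(-48)) + 68*(39 + (-5)² + 16*(-5)) = (2 + 48) + 68*(39 + 25 - 80) = 50 + 68*(-16) = 50 - 1088 = -1038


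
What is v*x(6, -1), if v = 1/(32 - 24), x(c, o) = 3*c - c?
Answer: 3/2 ≈ 1.5000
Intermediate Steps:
x(c, o) = 2*c
v = ⅛ (v = 1/8 = ⅛ ≈ 0.12500)
v*x(6, -1) = (2*6)/8 = (⅛)*12 = 3/2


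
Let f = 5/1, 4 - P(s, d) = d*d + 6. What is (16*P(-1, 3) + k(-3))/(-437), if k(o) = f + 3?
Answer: 168/437 ≈ 0.38444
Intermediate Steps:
P(s, d) = -2 - d² (P(s, d) = 4 - (d*d + 6) = 4 - (d² + 6) = 4 - (6 + d²) = 4 + (-6 - d²) = -2 - d²)
f = 5 (f = 5*1 = 5)
k(o) = 8 (k(o) = 5 + 3 = 8)
(16*P(-1, 3) + k(-3))/(-437) = (16*(-2 - 1*3²) + 8)/(-437) = (16*(-2 - 1*9) + 8)*(-1/437) = (16*(-2 - 9) + 8)*(-1/437) = (16*(-11) + 8)*(-1/437) = (-176 + 8)*(-1/437) = -168*(-1/437) = 168/437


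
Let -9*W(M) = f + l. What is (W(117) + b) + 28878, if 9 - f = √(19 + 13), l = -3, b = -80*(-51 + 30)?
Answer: 91672/3 + 4*√2/9 ≈ 30558.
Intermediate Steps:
b = 1680 (b = -80*(-21) = 1680)
f = 9 - 4*√2 (f = 9 - √(19 + 13) = 9 - √32 = 9 - 4*√2 ≈ 3.3431)
W(M) = -⅔ + 4*√2/9 (W(M) = -((9 - 4*√2) - 3)/9 = -(6 - 4*√2)/9 = -⅔ + 4*√2/9)
(W(117) + b) + 28878 = ((-⅔ + 4*√2/9) + 1680) + 28878 = (5038/3 + 4*√2/9) + 28878 = 91672/3 + 4*√2/9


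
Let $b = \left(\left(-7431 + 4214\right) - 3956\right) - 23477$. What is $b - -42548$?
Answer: $11898$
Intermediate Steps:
$b = -30650$ ($b = \left(-3217 - 3956\right) - 23477 = -7173 - 23477 = -30650$)
$b - -42548 = -30650 - -42548 = -30650 + 42548 = 11898$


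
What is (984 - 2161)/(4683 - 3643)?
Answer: -1177/1040 ≈ -1.1317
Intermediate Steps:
(984 - 2161)/(4683 - 3643) = -1177/1040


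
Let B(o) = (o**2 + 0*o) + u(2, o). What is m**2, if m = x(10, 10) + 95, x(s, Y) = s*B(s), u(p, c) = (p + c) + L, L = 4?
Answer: 1575025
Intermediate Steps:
u(p, c) = 4 + c + p (u(p, c) = (p + c) + 4 = (c + p) + 4 = 4 + c + p)
B(o) = 6 + o + o**2 (B(o) = (o**2 + 0*o) + (4 + o + 2) = (o**2 + 0) + (6 + o) = o**2 + (6 + o) = 6 + o + o**2)
x(s, Y) = s*(6 + s + s**2)
m = 1255 (m = 10*(6 + 10 + 10**2) + 95 = 10*(6 + 10 + 100) + 95 = 10*116 + 95 = 1160 + 95 = 1255)
m**2 = 1255**2 = 1575025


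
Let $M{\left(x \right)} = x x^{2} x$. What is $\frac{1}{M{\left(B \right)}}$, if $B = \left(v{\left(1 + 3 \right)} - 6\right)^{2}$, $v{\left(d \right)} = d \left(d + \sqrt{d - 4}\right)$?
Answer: $\frac{1}{100000000} \approx 1.0 \cdot 10^{-8}$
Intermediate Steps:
$v{\left(d \right)} = d \left(d + \sqrt{-4 + d}\right)$
$B = 100$ ($B = \left(\left(1 + 3\right) \left(\left(1 + 3\right) + \sqrt{-4 + \left(1 + 3\right)}\right) - 6\right)^{2} = \left(4 \left(4 + \sqrt{-4 + 4}\right) - 6\right)^{2} = \left(4 \left(4 + \sqrt{0}\right) - 6\right)^{2} = \left(4 \left(4 + 0\right) - 6\right)^{2} = \left(4 \cdot 4 - 6\right)^{2} = \left(16 - 6\right)^{2} = 10^{2} = 100$)
$M{\left(x \right)} = x^{4}$ ($M{\left(x \right)} = x^{3} x = x^{4}$)
$\frac{1}{M{\left(B \right)}} = \frac{1}{100^{4}} = \frac{1}{100000000}$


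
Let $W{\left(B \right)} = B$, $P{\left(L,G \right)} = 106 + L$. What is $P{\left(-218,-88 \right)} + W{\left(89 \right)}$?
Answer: $-23$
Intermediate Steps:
$P{\left(-218,-88 \right)} + W{\left(89 \right)} = \left(106 - 218\right) + 89 = -112 + 89 = -23$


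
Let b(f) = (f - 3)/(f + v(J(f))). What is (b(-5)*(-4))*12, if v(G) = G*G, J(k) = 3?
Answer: 96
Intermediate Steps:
v(G) = G²
b(f) = (-3 + f)/(9 + f) (b(f) = (f - 3)/(f + 3²) = (-3 + f)/(f + 9) = (-3 + f)/(9 + f))
(b(-5)*(-4))*12 = (((-3 - 5)/(9 - 5))*(-4))*12 = ((-8/4)*(-4))*12 = (((¼)*(-8))*(-4))*12 = -2*(-4)*12 = 8*12 = 96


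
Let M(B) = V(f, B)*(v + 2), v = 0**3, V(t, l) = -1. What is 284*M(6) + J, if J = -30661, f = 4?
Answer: -31229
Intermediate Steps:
v = 0
M(B) = -2 (M(B) = -(0 + 2) = -1*2 = -2)
284*M(6) + J = 284*(-2) - 30661 = -568 - 30661 = -31229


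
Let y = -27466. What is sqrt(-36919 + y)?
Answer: I*sqrt(64385) ≈ 253.74*I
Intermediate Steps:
sqrt(-36919 + y) = sqrt(-36919 - 27466) = sqrt(-64385) = I*sqrt(64385)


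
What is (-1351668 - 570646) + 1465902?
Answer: -456412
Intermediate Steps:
(-1351668 - 570646) + 1465902 = -1922314 + 1465902 = -456412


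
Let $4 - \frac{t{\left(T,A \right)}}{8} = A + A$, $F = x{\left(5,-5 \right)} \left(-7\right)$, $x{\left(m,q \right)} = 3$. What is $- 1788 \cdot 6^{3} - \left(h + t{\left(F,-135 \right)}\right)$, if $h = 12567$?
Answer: $-400967$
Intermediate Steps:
$F = -21$ ($F = 3 \left(-7\right) = -21$)
$t{\left(T,A \right)} = 32 - 16 A$ ($t{\left(T,A \right)} = 32 - 8 \left(A + A\right) = 32 - 8 \cdot 2 A = 32 - 16 A$)
$- 1788 \cdot 6^{3} - \left(h + t{\left(F,-135 \right)}\right) = - 1788 \cdot 6^{3} - \left(12567 + \left(32 - -2160\right)\right) = \left(-1788\right) 216 - \left(12567 + \left(32 + 2160\right)\right) = -386208 - \left(12567 + 2192\right) = -386208 - 14759 = -400967$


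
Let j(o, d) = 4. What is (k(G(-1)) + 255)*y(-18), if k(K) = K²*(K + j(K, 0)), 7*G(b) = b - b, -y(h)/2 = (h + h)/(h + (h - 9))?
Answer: -408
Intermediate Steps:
y(h) = -4*h/(-9 + 2*h) (y(h) = -2*(h + h)/(h + (h - 9)) = -2*2*h/(h + (-9 + h)) = -2*2*h/(-9 + 2*h) = -4*h/(-9 + 2*h))
G(b) = 0 (G(b) = (b - b)/7 = (⅐)*0 = 0)
k(K) = K²*(4 + K) (k(K) = K²*(K + 4) = K²*(4 + K))
(k(G(-1)) + 255)*y(-18) = (0²*(4 + 0) + 255)*(-4*(-18)/(-9 + 2*(-18))) = (0*4 + 255)*(-4*(-18)/(-9 - 36)) = (0 + 255)*(-4*(-18)/(-45)) = 255*(-4*(-18)*(-1/45)) = 255*(-8/5) = -408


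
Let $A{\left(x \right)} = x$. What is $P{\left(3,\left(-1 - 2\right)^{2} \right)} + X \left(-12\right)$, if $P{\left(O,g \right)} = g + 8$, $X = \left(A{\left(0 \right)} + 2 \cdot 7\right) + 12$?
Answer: $-295$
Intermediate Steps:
$X = 26$ ($X = \left(0 + 2 \cdot 7\right) + 12 = \left(0 + 14\right) + 12 = 14 + 12 = 26$)
$P{\left(O,g \right)} = 8 + g$
$P{\left(3,\left(-1 - 2\right)^{2} \right)} + X \left(-12\right) = \left(8 + \left(-1 - 2\right)^{2}\right) + 26 \left(-12\right) = \left(8 + \left(-3\right)^{2}\right) - 312 = \left(8 + 9\right) - 312 = 17 - 312 = -295$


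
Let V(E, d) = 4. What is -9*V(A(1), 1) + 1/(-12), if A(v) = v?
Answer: -433/12 ≈ -36.083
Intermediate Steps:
-9*V(A(1), 1) + 1/(-12) = -9*4 + 1/(-12) = -36 - 1/12 = -433/12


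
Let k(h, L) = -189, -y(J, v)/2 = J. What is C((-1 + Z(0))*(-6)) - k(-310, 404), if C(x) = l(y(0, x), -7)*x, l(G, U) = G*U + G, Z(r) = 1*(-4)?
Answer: 189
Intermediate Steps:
y(J, v) = -2*J
Z(r) = -4
l(G, U) = G + G*U
C(x) = 0 (C(x) = ((-2*0)*(1 - 7))*x = (0*(-6))*x = 0*x = 0)
C((-1 + Z(0))*(-6)) - k(-310, 404) = 0 - 1*(-189) = 0 + 189 = 189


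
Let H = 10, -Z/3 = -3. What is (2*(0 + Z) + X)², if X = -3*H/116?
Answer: 1058841/3364 ≈ 314.76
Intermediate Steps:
Z = 9 (Z = -3*(-3) = 9)
X = -15/58 (X = -3*10/116 = -1*30*(1/116) = -30*1/116 = -15/58 ≈ -0.25862)
(2*(0 + Z) + X)² = (2*(0 + 9) - 15/58)² = (2*9 - 15/58)² = (18 - 15/58)² = (1029/58)² = 1058841/3364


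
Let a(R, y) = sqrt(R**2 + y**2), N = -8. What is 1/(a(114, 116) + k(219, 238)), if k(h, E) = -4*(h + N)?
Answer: -211/171471 - sqrt(6613)/342942 ≈ -0.0014677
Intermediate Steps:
k(h, E) = 32 - 4*h (k(h, E) = -4*(h - 8) = -4*(-8 + h) = 32 - 4*h)
1/(a(114, 116) + k(219, 238)) = 1/(sqrt(114**2 + 116**2) + (32 - 4*219)) = 1/(sqrt(12996 + 13456) + (32 - 876)) = 1/(sqrt(26452) - 844) = 1/(2*sqrt(6613) - 844) = 1/(-844 + 2*sqrt(6613))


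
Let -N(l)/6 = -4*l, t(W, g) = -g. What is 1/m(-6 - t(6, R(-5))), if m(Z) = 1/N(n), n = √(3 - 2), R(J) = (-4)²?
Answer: 24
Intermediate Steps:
R(J) = 16
n = 1 (n = √1 = 1)
N(l) = 24*l (N(l) = -(-24)*l = 24*l)
m(Z) = 1/24 (m(Z) = 1/(24*1) = 1/24)
1/m(-6 - t(6, R(-5))) = 1/(1/24) = 24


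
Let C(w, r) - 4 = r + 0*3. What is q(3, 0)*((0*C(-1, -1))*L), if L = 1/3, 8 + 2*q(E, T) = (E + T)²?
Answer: 0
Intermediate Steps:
q(E, T) = -4 + (E + T)²/2
C(w, r) = 4 + r (C(w, r) = 4 + (r + 0*3) = 4 + (r + 0) = 4 + r)
L = ⅓ ≈ 0.33333
q(3, 0)*((0*C(-1, -1))*L) = (-4 + (3 + 0)²/2)*((0*(4 - 1))*(⅓)) = (-4 + (½)*3²)*((0*3)*(⅓)) = (-4 + (½)*9)*(0*(⅓)) = (-4 + 9/2)*0 = (½)*0 = 0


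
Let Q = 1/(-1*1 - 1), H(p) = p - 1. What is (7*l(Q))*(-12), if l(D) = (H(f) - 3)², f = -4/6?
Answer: -5488/3 ≈ -1829.3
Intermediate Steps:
f = -⅔ (f = -4*⅙ = -⅔ ≈ -0.66667)
H(p) = -1 + p
Q = -½ (Q = 1/(-1 - 1) = 1/(-2) = -½ ≈ -0.50000)
l(D) = 196/9 (l(D) = ((-1 - ⅔) - 3)² = (-5/3 - 3)² = (-14/3)² = 196/9)
(7*l(Q))*(-12) = (7*(196/9))*(-12) = (1372/9)*(-12) = -5488/3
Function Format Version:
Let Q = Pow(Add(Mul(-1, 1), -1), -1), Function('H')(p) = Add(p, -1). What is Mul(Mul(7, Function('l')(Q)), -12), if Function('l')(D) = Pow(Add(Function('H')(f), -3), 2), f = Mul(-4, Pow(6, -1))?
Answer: Rational(-5488, 3) ≈ -1829.3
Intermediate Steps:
f = Rational(-2, 3) (f = Mul(-4, Rational(1, 6)) = Rational(-2, 3) ≈ -0.66667)
Function('H')(p) = Add(-1, p)
Q = Rational(-1, 2) (Q = Pow(Add(-1, -1), -1) = Pow(-2, -1) = Rational(-1, 2) ≈ -0.50000)
Function('l')(D) = Rational(196, 9) (Function('l')(D) = Pow(Add(Add(-1, Rational(-2, 3)), -3), 2) = Pow(Add(Rational(-5, 3), -3), 2) = Pow(Rational(-14, 3), 2) = Rational(196, 9))
Mul(Mul(7, Function('l')(Q)), -12) = Mul(Mul(7, Rational(196, 9)), -12) = Mul(Rational(1372, 9), -12) = Rational(-5488, 3)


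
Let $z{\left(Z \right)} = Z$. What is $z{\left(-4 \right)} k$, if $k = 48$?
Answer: $-192$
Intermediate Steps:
$z{\left(-4 \right)} k = \left(-4\right) 48 = -192$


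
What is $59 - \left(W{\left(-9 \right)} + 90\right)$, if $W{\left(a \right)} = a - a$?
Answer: $-31$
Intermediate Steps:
$W{\left(a \right)} = 0$
$59 - \left(W{\left(-9 \right)} + 90\right) = 59 - \left(0 + 90\right) = 59 - 90 = -31$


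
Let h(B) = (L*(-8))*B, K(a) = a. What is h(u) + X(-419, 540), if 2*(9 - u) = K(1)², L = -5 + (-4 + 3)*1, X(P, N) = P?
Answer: -11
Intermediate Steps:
L = -6 (L = -5 - 1*1 = -5 - 1 = -6)
u = 17/2 (u = 9 - ½*1² = 9 - ½*1 = 9 - ½ = 17/2 ≈ 8.5000)
h(B) = 48*B (h(B) = (-6*(-8))*B = 48*B)
h(u) + X(-419, 540) = 48*(17/2) - 419 = 408 - 419 = -11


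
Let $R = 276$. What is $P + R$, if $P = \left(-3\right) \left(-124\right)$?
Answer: $648$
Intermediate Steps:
$P = 372$
$P + R = 372 + 276 = 648$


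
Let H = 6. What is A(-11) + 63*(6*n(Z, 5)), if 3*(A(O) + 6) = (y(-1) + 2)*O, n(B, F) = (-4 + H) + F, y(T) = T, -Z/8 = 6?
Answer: 7909/3 ≈ 2636.3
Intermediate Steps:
Z = -48 (Z = -8*6 = -48)
n(B, F) = 2 + F (n(B, F) = (-4 + 6) + F = 2 + F)
A(O) = -6 + O/3 (A(O) = -6 + ((-1 + 2)*O)/3 = -6 + (1*O)/3 = -6 + O/3)
A(-11) + 63*(6*n(Z, 5)) = (-6 + (1/3)*(-11)) + 63*(6*(2 + 5)) = (-6 - 11/3) + 63*(6*7) = -29/3 + 63*42 = -29/3 + 2646 = 7909/3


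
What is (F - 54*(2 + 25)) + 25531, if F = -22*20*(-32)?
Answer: 38153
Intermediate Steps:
F = 14080 (F = -440*(-32) = 14080)
(F - 54*(2 + 25)) + 25531 = (14080 - 54*(2 + 25)) + 25531 = (14080 - 54*27) + 25531 = (14080 - 1458) + 25531 = 12622 + 25531 = 38153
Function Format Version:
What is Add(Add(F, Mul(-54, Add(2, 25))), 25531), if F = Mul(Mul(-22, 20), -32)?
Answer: 38153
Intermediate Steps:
F = 14080 (F = Mul(-440, -32) = 14080)
Add(Add(F, Mul(-54, Add(2, 25))), 25531) = Add(Add(14080, Mul(-54, Add(2, 25))), 25531) = Add(Add(14080, Mul(-54, 27)), 25531) = Add(Add(14080, -1458), 25531) = Add(12622, 25531) = 38153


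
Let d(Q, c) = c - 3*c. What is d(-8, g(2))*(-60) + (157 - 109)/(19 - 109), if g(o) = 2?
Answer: 3592/15 ≈ 239.47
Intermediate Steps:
d(Q, c) = -2*c
d(-8, g(2))*(-60) + (157 - 109)/(19 - 109) = -2*2*(-60) + (157 - 109)/(19 - 109) = -4*(-60) + 48/(-90) = 240 + 48*(-1/90) = 240 - 8/15 = 3592/15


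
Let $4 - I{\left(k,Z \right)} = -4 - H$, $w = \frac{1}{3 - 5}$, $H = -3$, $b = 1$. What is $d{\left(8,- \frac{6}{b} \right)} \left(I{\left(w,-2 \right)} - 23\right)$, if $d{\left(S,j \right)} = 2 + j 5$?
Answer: $504$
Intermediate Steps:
$w = - \frac{1}{2}$ ($w = \frac{1}{-2} = - \frac{1}{2} \approx -0.5$)
$I{\left(k,Z \right)} = 5$ ($I{\left(k,Z \right)} = 4 - \left(-4 - -3\right) = 4 - \left(-4 + 3\right) = 4 - -1 = 4 + 1 = 5$)
$d{\left(S,j \right)} = 2 + 5 j$
$d{\left(8,- \frac{6}{b} \right)} \left(I{\left(w,-2 \right)} - 23\right) = \left(2 + 5 \left(- \frac{6}{1}\right)\right) \left(5 - 23\right) = \left(2 + 5 \left(\left(-6\right) 1\right)\right) \left(-18\right) = \left(2 + 5 \left(-6\right)\right) \left(-18\right) = \left(2 - 30\right) \left(-18\right) = \left(-28\right) \left(-18\right) = 504$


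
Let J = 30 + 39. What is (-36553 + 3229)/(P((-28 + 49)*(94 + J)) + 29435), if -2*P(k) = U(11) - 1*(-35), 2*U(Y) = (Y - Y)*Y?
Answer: -66648/58835 ≈ -1.1328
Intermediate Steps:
U(Y) = 0 (U(Y) = ((Y - Y)*Y)/2 = (0*Y)/2 = (½)*0 = 0)
J = 69
P(k) = -35/2 (P(k) = -(0 - 1*(-35))/2 = -(0 + 35)/2 = -½*35 = -35/2)
(-36553 + 3229)/(P((-28 + 49)*(94 + J)) + 29435) = (-36553 + 3229)/(-35/2 + 29435) = -33324/58835/2 = -33324*2/58835 = -66648/58835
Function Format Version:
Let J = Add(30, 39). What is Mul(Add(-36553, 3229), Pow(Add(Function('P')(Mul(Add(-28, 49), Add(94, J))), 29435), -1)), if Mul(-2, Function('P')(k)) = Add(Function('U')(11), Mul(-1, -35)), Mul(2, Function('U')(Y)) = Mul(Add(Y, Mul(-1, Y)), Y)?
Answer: Rational(-66648, 58835) ≈ -1.1328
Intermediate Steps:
Function('U')(Y) = 0 (Function('U')(Y) = Mul(Rational(1, 2), Mul(Add(Y, Mul(-1, Y)), Y)) = Mul(Rational(1, 2), Mul(0, Y)) = Mul(Rational(1, 2), 0) = 0)
J = 69
Function('P')(k) = Rational(-35, 2) (Function('P')(k) = Mul(Rational(-1, 2), Add(0, Mul(-1, -35))) = Mul(Rational(-1, 2), Add(0, 35)) = Mul(Rational(-1, 2), 35) = Rational(-35, 2))
Mul(Add(-36553, 3229), Pow(Add(Function('P')(Mul(Add(-28, 49), Add(94, J))), 29435), -1)) = Mul(Add(-36553, 3229), Pow(Add(Rational(-35, 2), 29435), -1)) = Mul(-33324, Pow(Rational(58835, 2), -1)) = Mul(-33324, Rational(2, 58835)) = Rational(-66648, 58835)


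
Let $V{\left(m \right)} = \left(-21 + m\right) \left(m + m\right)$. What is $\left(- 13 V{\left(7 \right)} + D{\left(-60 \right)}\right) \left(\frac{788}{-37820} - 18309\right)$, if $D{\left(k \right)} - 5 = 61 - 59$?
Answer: $- \frac{88460125712}{1891} \approx -4.678 \cdot 10^{7}$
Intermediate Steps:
$V{\left(m \right)} = 2 m \left(-21 + m\right)$ ($V{\left(m \right)} = \left(-21 + m\right) 2 m = 2 m \left(-21 + m\right)$)
$D{\left(k \right)} = 7$ ($D{\left(k \right)} = 5 + \left(61 - 59\right) = 5 + 2 = 7$)
$\left(- 13 V{\left(7 \right)} + D{\left(-60 \right)}\right) \left(\frac{788}{-37820} - 18309\right) = \left(- 13 \cdot 2 \cdot 7 \left(-21 + 7\right) + 7\right) \left(\frac{788}{-37820} - 18309\right) = \left(- 13 \cdot 2 \cdot 7 \left(-14\right) + 7\right) \left(788 \left(- \frac{1}{37820}\right) - 18309\right) = \left(\left(-13\right) \left(-196\right) + 7\right) \left(- \frac{197}{9455} - 18309\right) = \left(2548 + 7\right) \left(- \frac{173111792}{9455}\right) = 2555 \left(- \frac{173111792}{9455}\right) = - \frac{88460125712}{1891}$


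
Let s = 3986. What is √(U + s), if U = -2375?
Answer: 3*√179 ≈ 40.137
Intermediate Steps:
√(U + s) = √(-2375 + 3986) = √1611 = 3*√179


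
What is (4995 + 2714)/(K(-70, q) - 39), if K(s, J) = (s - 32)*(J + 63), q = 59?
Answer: -7709/12483 ≈ -0.61756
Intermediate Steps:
K(s, J) = (-32 + s)*(63 + J)
(4995 + 2714)/(K(-70, q) - 39) = (4995 + 2714)/((-2016 - 32*59 + 63*(-70) + 59*(-70)) - 39) = 7709/((-2016 - 1888 - 4410 - 4130) - 39) = 7709/(-12444 - 39) = 7709/(-12483) = 7709*(-1/12483) = -7709/12483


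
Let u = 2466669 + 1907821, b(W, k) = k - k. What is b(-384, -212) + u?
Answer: 4374490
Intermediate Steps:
b(W, k) = 0
u = 4374490
b(-384, -212) + u = 0 + 4374490 = 4374490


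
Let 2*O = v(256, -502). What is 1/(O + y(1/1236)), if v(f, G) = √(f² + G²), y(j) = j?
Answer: -1236/121276146959 + 1527696*√79385/121276146959 ≈ 0.0035492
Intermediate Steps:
v(f, G) = √(G² + f²)
O = √79385 (O = √((-502)² + 256²)/2 = √(252004 + 65536)/2 = √317540/2 = (2*√79385)/2 = √79385 ≈ 281.75)
1/(O + y(1/1236)) = 1/(√79385 + 1/1236) = 1/(1/1236 + √79385)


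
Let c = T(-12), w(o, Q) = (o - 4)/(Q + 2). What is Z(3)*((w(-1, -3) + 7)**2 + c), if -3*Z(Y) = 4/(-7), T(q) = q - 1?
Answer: 524/21 ≈ 24.952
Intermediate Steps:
T(q) = -1 + q
w(o, Q) = (-4 + o)/(2 + Q)
c = -13 (c = -1 - 12 = -13)
Z(Y) = 4/21 (Z(Y) = -4/(3*(-7)) = -4*(-1)/(3*7) = -1/3*(-4/7) = 4/21)
Z(3)*((w(-1, -3) + 7)**2 + c) = 4*(((-4 - 1)/(2 - 3) + 7)**2 - 13)/21 = 4*((-5/(-1) + 7)**2 - 13)/21 = 4*((-1*(-5) + 7)**2 - 13)/21 = 4*((5 + 7)**2 - 13)/21 = 4*(12**2 - 13)/21 = 4*(144 - 13)/21 = (4/21)*131 = 524/21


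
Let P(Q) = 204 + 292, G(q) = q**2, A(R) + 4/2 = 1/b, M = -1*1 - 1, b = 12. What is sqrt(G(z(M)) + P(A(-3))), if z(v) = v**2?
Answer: 16*sqrt(2) ≈ 22.627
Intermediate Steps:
M = -2 (M = -1 - 1 = -2)
A(R) = -23/12 (A(R) = -2 + 1/12 = -23/12)
P(Q) = 496
sqrt(G(z(M)) + P(A(-3))) = sqrt(((-2)**2)**2 + 496) = sqrt(4**2 + 496) = sqrt(16 + 496) = sqrt(512) = 16*sqrt(2)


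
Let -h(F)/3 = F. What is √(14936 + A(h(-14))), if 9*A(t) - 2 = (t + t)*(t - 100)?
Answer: √129554/3 ≈ 119.98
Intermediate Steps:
h(F) = -3*F
A(t) = 2/9 + 2*t*(-100 + t)/9 (A(t) = 2/9 + ((t + t)*(t - 100))/9 = 2/9 + ((2*t)*(-100 + t))/9 = 2/9 + (2*t*(-100 + t))/9 = 2/9 + 2*t*(-100 + t)/9)
√(14936 + A(h(-14))) = √(14936 + (2/9 - (-200)*(-14)/3 + 2*(-3*(-14))²/9)) = √(14936 + (2/9 - 200/9*42 + (2/9)*42²)) = √(14936 + (2/9 - 2800/3 + (2/9)*1764)) = √(14936 + (2/9 - 2800/3 + 392)) = √(14936 - 4870/9) = √(129554/9) = √129554/3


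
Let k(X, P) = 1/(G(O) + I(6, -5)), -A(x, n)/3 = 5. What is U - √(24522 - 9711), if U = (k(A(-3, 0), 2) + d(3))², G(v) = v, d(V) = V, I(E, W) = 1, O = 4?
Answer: 256/25 - √14811 ≈ -111.46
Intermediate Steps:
A(x, n) = -15 (A(x, n) = -3*5 = -15)
k(X, P) = ⅕ (k(X, P) = 1/(4 + 1) = 1/5 = ⅕)
U = 256/25 (U = (⅕ + 3)² = (16/5)² = 256/25 ≈ 10.240)
U - √(24522 - 9711) = 256/25 - √(24522 - 9711) = 256/25 - √14811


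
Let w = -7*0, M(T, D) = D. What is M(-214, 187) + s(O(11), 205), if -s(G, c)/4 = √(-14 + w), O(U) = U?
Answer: 187 - 4*I*√14 ≈ 187.0 - 14.967*I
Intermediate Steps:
w = 0
s(G, c) = -4*I*√14 (s(G, c) = -4*√(-14 + 0) = -4*I*√14)
M(-214, 187) + s(O(11), 205) = 187 - 4*I*√14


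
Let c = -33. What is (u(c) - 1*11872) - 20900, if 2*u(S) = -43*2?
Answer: -32815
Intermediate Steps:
u(S) = -43 (u(S) = (-43*2)/2 = (½)*(-86) = -43)
(u(c) - 1*11872) - 20900 = (-43 - 1*11872) - 20900 = (-43 - 11872) - 20900 = -11915 - 20900 = -32815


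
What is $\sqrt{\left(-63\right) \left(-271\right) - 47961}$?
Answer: $6 i \sqrt{858} \approx 175.75 i$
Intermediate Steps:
$\sqrt{\left(-63\right) \left(-271\right) - 47961} = \sqrt{17073 - 47961} = \sqrt{-30888} = 6 i \sqrt{858}$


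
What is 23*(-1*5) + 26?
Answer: -89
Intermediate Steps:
23*(-1*5) + 26 = 23*(-5) + 26 = -115 + 26 = -89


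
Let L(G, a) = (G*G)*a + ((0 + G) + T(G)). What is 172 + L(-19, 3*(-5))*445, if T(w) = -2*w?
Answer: -2401048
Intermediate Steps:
L(G, a) = -G + a*G² (L(G, a) = (G*G)*a + ((0 + G) - 2*G) = G²*a + (G - 2*G) = a*G² - G = -G + a*G²)
172 + L(-19, 3*(-5))*445 = 172 - 19*(-1 - 57*(-5))*445 = 172 - 19*(-1 - 19*(-15))*445 = 172 - 19*(-1 + 285)*445 = 172 - 19*284*445 = 172 - 5396*445 = 172 - 2401220 = -2401048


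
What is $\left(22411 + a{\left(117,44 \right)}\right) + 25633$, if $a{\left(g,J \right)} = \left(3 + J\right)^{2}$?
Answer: $50253$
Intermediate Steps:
$\left(22411 + a{\left(117,44 \right)}\right) + 25633 = \left(22411 + \left(3 + 44\right)^{2}\right) + 25633 = \left(22411 + 47^{2}\right) + 25633 = \left(22411 + 2209\right) + 25633 = 24620 + 25633 = 50253$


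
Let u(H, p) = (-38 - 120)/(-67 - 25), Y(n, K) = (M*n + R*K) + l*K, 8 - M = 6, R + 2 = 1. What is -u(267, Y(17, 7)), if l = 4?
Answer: -79/46 ≈ -1.7174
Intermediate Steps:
R = -1 (R = -2 + 1 = -1)
M = 2 (M = 8 - 1*6 = 8 - 6 = 2)
Y(n, K) = 2*n + 3*K (Y(n, K) = (2*n - K) + 4*K = (-K + 2*n) + 4*K = 2*n + 3*K)
u(H, p) = 79/46 (u(H, p) = -158/(-92) = -158*(-1/92) = 79/46)
-u(267, Y(17, 7)) = -1*79/46 = -79/46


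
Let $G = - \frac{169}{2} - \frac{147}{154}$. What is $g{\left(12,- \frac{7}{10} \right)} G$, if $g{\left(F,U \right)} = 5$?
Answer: $- \frac{4700}{11} \approx -427.27$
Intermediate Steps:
$G = - \frac{940}{11}$ ($G = \left(-169\right) \frac{1}{2} - \frac{21}{22} = - \frac{169}{2} - \frac{21}{22} = - \frac{940}{11} \approx -85.455$)
$g{\left(12,- \frac{7}{10} \right)} G = 5 \left(- \frac{940}{11}\right) = - \frac{4700}{11}$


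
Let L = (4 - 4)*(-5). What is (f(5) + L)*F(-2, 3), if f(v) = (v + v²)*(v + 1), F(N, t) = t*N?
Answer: -1080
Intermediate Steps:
L = 0 (L = 0*(-5) = 0)
F(N, t) = N*t
f(v) = (1 + v)*(v + v²) (f(v) = (v + v²)*(1 + v) = (1 + v)*(v + v²))
(f(5) + L)*F(-2, 3) = (5*(1 + 5² + 2*5) + 0)*(-2*3) = (5*(1 + 25 + 10) + 0)*(-6) = (5*36 + 0)*(-6) = (180 + 0)*(-6) = 180*(-6) = -1080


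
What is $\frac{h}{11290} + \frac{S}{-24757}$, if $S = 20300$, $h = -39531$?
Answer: $- \frac{1207855967}{279506530} \approx -4.3214$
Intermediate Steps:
$\frac{h}{11290} + \frac{S}{-24757} = - \frac{39531}{11290} + \frac{20300}{-24757} = \left(-39531\right) \frac{1}{11290} + 20300 \left(- \frac{1}{24757}\right) = - \frac{39531}{11290} - \frac{20300}{24757} = - \frac{1207855967}{279506530}$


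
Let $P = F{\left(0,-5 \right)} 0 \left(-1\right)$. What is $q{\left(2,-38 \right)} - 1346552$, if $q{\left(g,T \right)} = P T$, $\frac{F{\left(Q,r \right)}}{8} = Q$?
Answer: $-1346552$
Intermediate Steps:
$F{\left(Q,r \right)} = 8 Q$
$P = 0$ ($P = 8 \cdot 0 \cdot 0 \left(-1\right) = 0 \cdot 0 \left(-1\right) = 0 \left(-1\right) = 0$)
$q{\left(g,T \right)} = 0$ ($q{\left(g,T \right)} = 0 T = 0$)
$q{\left(2,-38 \right)} - 1346552 = 0 - 1346552 = -1346552$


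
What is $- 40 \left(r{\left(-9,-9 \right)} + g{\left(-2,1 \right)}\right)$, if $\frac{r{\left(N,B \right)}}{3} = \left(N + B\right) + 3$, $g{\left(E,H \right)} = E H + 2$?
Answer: $1800$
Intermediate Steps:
$g{\left(E,H \right)} = 2 + E H$
$r{\left(N,B \right)} = 9 + 3 B + 3 N$ ($r{\left(N,B \right)} = 3 \left(\left(N + B\right) + 3\right) = 3 \left(\left(B + N\right) + 3\right) = 3 \left(3 + B + N\right) = 9 + 3 B + 3 N$)
$- 40 \left(r{\left(-9,-9 \right)} + g{\left(-2,1 \right)}\right) = - 40 \left(\left(9 + 3 \left(-9\right) + 3 \left(-9\right)\right) + \left(2 - 2\right)\right) = - 40 \left(\left(9 - 27 - 27\right) + \left(2 - 2\right)\right) = - 40 \left(-45 + 0\right) = \left(-40\right) \left(-45\right) = 1800$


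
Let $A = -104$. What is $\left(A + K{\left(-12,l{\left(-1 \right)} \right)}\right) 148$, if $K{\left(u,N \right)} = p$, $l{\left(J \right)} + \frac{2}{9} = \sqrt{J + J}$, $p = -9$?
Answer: $-16724$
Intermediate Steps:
$l{\left(J \right)} = - \frac{2}{9} + \sqrt{2} \sqrt{J}$ ($l{\left(J \right)} = - \frac{2}{9} + \sqrt{J + J} = - \frac{2}{9} + \sqrt{2 J} = - \frac{2}{9} + \sqrt{2} \sqrt{J}$)
$K{\left(u,N \right)} = -9$
$\left(A + K{\left(-12,l{\left(-1 \right)} \right)}\right) 148 = \left(-104 - 9\right) 148 = \left(-113\right) 148 = -16724$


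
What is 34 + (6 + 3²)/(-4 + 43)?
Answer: 447/13 ≈ 34.385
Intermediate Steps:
34 + (6 + 3²)/(-4 + 43) = 34 + (6 + 9)/39 = 34 + (1/39)*15 = 34 + 5/13 = 447/13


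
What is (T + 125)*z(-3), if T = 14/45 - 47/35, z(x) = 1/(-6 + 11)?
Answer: 1562/63 ≈ 24.794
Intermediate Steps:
z(x) = ⅕ (z(x) = 1/5 = ⅕)
T = -65/63 (T = 14*(1/45) - 47*1/35 = 14/45 - 47/35 = -65/63 ≈ -1.0317)
(T + 125)*z(-3) = (-65/63 + 125)*(⅕) = (7810/63)*(⅕) = 1562/63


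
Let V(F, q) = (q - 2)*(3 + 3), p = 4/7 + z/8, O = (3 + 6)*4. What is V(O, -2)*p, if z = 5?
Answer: -201/7 ≈ -28.714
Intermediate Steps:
O = 36 (O = 9*4 = 36)
p = 67/56 (p = 4/7 + 5/8 = 67/56 ≈ 1.1964)
V(F, q) = -12 + 6*q (V(F, q) = (-2 + q)*6 = -12 + 6*q)
V(O, -2)*p = (-12 + 6*(-2))*(67/56) = (-12 - 12)*(67/56) = -24*67/56 = -201/7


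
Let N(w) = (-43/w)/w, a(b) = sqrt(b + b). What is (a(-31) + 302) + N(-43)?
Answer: 12985/43 + I*sqrt(62) ≈ 301.98 + 7.874*I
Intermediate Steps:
a(b) = sqrt(2)*sqrt(b) (a(b) = sqrt(2*b) = sqrt(2)*sqrt(b))
N(w) = -43/w**2
(a(-31) + 302) + N(-43) = (sqrt(2)*sqrt(-31) + 302) - 43/(-43)**2 = (sqrt(2)*(I*sqrt(31)) + 302) - 43*1/1849 = (I*sqrt(62) + 302) - 1/43 = (302 + I*sqrt(62)) - 1/43 = 12985/43 + I*sqrt(62)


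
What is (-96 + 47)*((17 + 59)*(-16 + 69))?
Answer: -197372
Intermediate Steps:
(-96 + 47)*((17 + 59)*(-16 + 69)) = -3724*53 = -49*4028 = -197372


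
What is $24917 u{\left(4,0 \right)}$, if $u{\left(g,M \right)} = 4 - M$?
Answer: $99668$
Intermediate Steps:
$24917 u{\left(4,0 \right)} = 24917 \left(4 - 0\right) = 24917 \left(4 + 0\right) = 24917 \cdot 4 = 99668$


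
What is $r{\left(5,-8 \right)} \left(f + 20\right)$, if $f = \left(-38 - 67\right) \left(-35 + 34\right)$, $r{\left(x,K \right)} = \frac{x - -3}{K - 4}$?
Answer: $- \frac{250}{3} \approx -83.333$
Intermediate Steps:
$r{\left(x,K \right)} = \frac{3 + x}{-4 + K}$ ($r{\left(x,K \right)} = \frac{x + 3}{-4 + K} = \frac{3 + x}{-4 + K}$)
$f = 105$ ($f = \left(-105\right) \left(-1\right) = 105$)
$r{\left(5,-8 \right)} \left(f + 20\right) = \frac{3 + 5}{-4 - 8} \left(105 + 20\right) = \frac{1}{-12} \cdot 8 \cdot 125 = \left(- \frac{1}{12}\right) 8 \cdot 125 = \left(- \frac{2}{3}\right) 125 = - \frac{250}{3}$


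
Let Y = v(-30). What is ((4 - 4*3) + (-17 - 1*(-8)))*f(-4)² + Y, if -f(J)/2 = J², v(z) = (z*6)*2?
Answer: -17768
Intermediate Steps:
v(z) = 12*z (v(z) = (6*z)*2 = 12*z)
f(J) = -2*J²
Y = -360 (Y = 12*(-30) = -360)
((4 - 4*3) + (-17 - 1*(-8)))*f(-4)² + Y = ((4 - 4*3) + (-17 - 1*(-8)))*(-2*(-4)²)² - 360 = ((4 - 12) + (-17 + 8))*(-2*16)² - 360 = (-8 - 9)*(-32)² - 360 = -17*1024 - 360 = -17408 - 360 = -17768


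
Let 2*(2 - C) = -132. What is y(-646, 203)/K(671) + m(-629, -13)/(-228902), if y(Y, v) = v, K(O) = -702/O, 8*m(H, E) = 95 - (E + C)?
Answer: -7794857909/40172301 ≈ -194.04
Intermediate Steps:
C = 68 (C = 2 - ½*(-132) = 2 + 66 = 68)
m(H, E) = 27/8 - E/8 (m(H, E) = (95 - (E + 68))/8 = (95 - (68 + E))/8 = (95 + (-68 - E))/8 = (27 - E)/8 = 27/8 - E/8)
y(-646, 203)/K(671) + m(-629, -13)/(-228902) = 203/((-702/671)) + (27/8 - ⅛*(-13))/(-228902) = 203/((-702*1/671)) + (27/8 + 13/8)*(-1/228902) = 203/(-702/671) + 5*(-1/228902) = 203*(-671/702) - 5/228902 = -136213/702 - 5/228902 = -7794857909/40172301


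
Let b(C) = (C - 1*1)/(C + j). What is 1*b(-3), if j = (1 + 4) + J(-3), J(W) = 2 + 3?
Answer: -4/7 ≈ -0.57143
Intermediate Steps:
J(W) = 5
j = 10 (j = (1 + 4) + 5 = 5 + 5 = 10)
b(C) = (-1 + C)/(10 + C) (b(C) = (C - 1*1)/(C + 10) = (C - 1)/(10 + C) = (-1 + C)/(10 + C))
1*b(-3) = 1*((-1 - 3)/(10 - 3)) = 1*(-4/7) = -4/7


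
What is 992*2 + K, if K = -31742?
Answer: -29758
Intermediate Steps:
992*2 + K = 992*2 - 31742 = 1984 - 31742 = -29758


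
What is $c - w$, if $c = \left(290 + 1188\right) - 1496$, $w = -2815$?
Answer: $2797$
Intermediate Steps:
$c = -18$ ($c = 1478 - 1496 = -18$)
$c - w = -18 - -2815 = -18 + 2815 = 2797$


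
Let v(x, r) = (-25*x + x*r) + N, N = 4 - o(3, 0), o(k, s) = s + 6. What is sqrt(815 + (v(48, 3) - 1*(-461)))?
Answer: sqrt(218) ≈ 14.765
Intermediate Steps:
o(k, s) = 6 + s
N = -2 (N = 4 - (6 + 0) = 4 - 1*6 = 4 - 6 = -2)
v(x, r) = -2 - 25*x + r*x (v(x, r) = (-25*x + x*r) - 2 = (-25*x + r*x) - 2 = -2 - 25*x + r*x)
sqrt(815 + (v(48, 3) - 1*(-461))) = sqrt(815 + ((-2 - 25*48 + 3*48) - 1*(-461))) = sqrt(815 + ((-2 - 1200 + 144) + 461)) = sqrt(815 + (-1058 + 461)) = sqrt(815 - 597) = sqrt(218)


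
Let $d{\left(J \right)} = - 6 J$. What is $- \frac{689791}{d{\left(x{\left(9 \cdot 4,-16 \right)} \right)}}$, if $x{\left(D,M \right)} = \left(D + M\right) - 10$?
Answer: $\frac{689791}{60} \approx 11497.0$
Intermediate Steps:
$x{\left(D,M \right)} = -10 + D + M$
$- \frac{689791}{d{\left(x{\left(9 \cdot 4,-16 \right)} \right)}} = - \frac{689791}{\left(-6\right) \left(-10 + 9 \cdot 4 - 16\right)} = - \frac{689791}{\left(-6\right) \left(-10 + 36 - 16\right)} = - \frac{689791}{\left(-6\right) 10} = - \frac{689791}{-60} = \left(-689791\right) \left(- \frac{1}{60}\right) = \frac{689791}{60}$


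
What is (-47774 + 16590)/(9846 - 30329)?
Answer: 31184/20483 ≈ 1.5224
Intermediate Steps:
(-47774 + 16590)/(9846 - 30329) = -31184/(-20483) = -31184*(-1/20483) = 31184/20483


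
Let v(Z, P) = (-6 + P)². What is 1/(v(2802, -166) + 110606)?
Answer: 1/140190 ≈ 7.1332e-6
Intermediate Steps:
1/(v(2802, -166) + 110606) = 1/((-6 - 166)² + 110606) = 1/((-172)² + 110606) = 1/(29584 + 110606) = 1/140190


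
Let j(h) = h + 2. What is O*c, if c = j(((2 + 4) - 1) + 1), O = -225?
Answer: -1800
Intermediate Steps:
j(h) = 2 + h
c = 8 (c = 2 + (((2 + 4) - 1) + 1) = 2 + ((6 - 1) + 1) = 2 + (5 + 1) = 2 + 6 = 8)
O*c = -225*8 = -1800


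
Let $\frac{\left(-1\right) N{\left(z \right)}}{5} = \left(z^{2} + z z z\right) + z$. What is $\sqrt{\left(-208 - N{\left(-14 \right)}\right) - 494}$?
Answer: $2 i \sqrt{3378} \approx 116.24 i$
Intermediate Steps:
$N{\left(z \right)} = - 5 z - 5 z^{2} - 5 z^{3}$ ($N{\left(z \right)} = - 5 \left(\left(z^{2} + z z z\right) + z\right) = - 5 \left(\left(z^{2} + z^{2} z\right) + z\right) = - 5 \left(\left(z^{2} + z^{3}\right) + z\right) = - 5 \left(z + z^{2} + z^{3}\right) = - 5 z - 5 z^{2} - 5 z^{3}$)
$\sqrt{\left(-208 - N{\left(-14 \right)}\right) - 494} = \sqrt{\left(-208 - \left(-5\right) \left(-14\right) \left(1 - 14 + \left(-14\right)^{2}\right)\right) - 494} = \sqrt{\left(-208 - \left(-5\right) \left(-14\right) \left(1 - 14 + 196\right)\right) - 494} = \sqrt{\left(-208 - \left(-5\right) \left(-14\right) 183\right) - 494} = \sqrt{\left(-208 - 12810\right) - 494} = \sqrt{-13018 - 494} = \sqrt{-13512} = 2 i \sqrt{3378}$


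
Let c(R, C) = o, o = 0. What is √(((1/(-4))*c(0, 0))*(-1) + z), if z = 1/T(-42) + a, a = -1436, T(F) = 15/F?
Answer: I*√35970/5 ≈ 37.932*I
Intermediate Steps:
c(R, C) = 0
z = -7194/5 (z = 1/(15/(-42)) - 1436 = 1/(15*(-1/42)) - 1436 = 1/(-5/14) - 1436 = -14/5 - 1436 = -7194/5 ≈ -1438.8)
√(((1/(-4))*c(0, 0))*(-1) + z) = √(((1/(-4))*0)*(-1) - 7194/5) = √(((1*(-¼))*0)*(-1) - 7194/5) = √(-¼*0*(-1) - 7194/5) = √(0*(-1) - 7194/5) = √(0 - 7194/5) = √(-7194/5) = I*√35970/5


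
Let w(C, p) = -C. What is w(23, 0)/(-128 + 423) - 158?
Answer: -46633/295 ≈ -158.08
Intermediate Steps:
w(23, 0)/(-128 + 423) - 158 = (-1*23)/(-128 + 423) - 158 = -23/295 - 158 = -46633/295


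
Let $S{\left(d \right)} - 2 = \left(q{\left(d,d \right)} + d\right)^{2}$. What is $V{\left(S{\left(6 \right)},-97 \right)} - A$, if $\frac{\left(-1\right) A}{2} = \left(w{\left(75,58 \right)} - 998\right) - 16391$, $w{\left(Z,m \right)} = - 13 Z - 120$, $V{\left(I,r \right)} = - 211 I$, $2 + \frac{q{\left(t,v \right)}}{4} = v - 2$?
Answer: $-78746$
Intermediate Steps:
$q{\left(t,v \right)} = -16 + 4 v$ ($q{\left(t,v \right)} = -8 + 4 \left(v - 2\right) = -8 + 4 \left(-2 + v\right) = -8 + \left(-8 + 4 v\right) = -16 + 4 v$)
$S{\left(d \right)} = 2 + \left(-16 + 5 d\right)^{2}$ ($S{\left(d \right)} = 2 + \left(\left(-16 + 4 d\right) + d\right)^{2} = 2 + \left(-16 + 5 d\right)^{2}$)
$w{\left(Z,m \right)} = -120 - 13 Z$
$A = 36968$ ($A = - 2 \left(\left(\left(-120 - 975\right) - 998\right) - 16391\right) = - 2 \left(\left(-1095 - 998\right) - 16391\right) = - 2 \left(-2093 - 16391\right) = \left(-2\right) \left(-18484\right) = 36968$)
$V{\left(S{\left(6 \right)},-97 \right)} - A = - 211 \left(2 + \left(-16 + 5 \cdot 6\right)^{2}\right) - 36968 = - 211 \left(2 + \left(-16 + 30\right)^{2}\right) - 36968 = - 211 \left(2 + 14^{2}\right) - 36968 = - 211 \left(2 + 196\right) - 36968 = \left(-211\right) 198 - 36968 = -41778 - 36968 = -78746$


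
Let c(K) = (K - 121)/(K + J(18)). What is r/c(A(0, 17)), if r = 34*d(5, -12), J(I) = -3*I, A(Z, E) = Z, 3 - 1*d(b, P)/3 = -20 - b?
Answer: 154224/121 ≈ 1274.6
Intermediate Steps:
d(b, P) = 69 + 3*b (d(b, P) = 9 - 3*(-20 - b) = 9 + (60 + 3*b) = 69 + 3*b)
r = 2856 (r = 34*(69 + 3*5) = 34*(69 + 15) = 34*84 = 2856)
c(K) = (-121 + K)/(-54 + K) (c(K) = (K - 121)/(K - 3*18) = (-121 + K)/(K - 54) = (-121 + K)/(-54 + K))
r/c(A(0, 17)) = 2856/(((-121 + 0)/(-54 + 0))) = 2856/((-121/(-54))) = 2856/((-1/54*(-121))) = 2856/(121/54) = 2856*(54/121) = 154224/121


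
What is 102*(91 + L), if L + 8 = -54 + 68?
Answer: 9894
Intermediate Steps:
L = 6 (L = -8 + (-54 + 68) = -8 + 14 = 6)
102*(91 + L) = 102*(91 + 6) = 102*97 = 9894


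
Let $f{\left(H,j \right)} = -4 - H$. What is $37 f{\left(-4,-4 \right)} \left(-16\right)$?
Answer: $0$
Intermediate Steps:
$37 f{\left(-4,-4 \right)} \left(-16\right) = 37 \left(-4 - -4\right) \left(-16\right) = 37 \left(-4 + 4\right) \left(-16\right) = 37 \cdot 0 \left(-16\right) = 0 \left(-16\right) = 0$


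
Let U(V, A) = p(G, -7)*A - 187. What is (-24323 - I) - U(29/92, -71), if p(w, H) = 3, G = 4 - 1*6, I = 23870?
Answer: -47793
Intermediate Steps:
G = -2 (G = 4 - 6 = -2)
U(V, A) = -187 + 3*A (U(V, A) = 3*A - 187 = -187 + 3*A)
(-24323 - I) - U(29/92, -71) = (-24323 - 1*23870) - (-187 + 3*(-71)) = (-24323 - 23870) - (-187 - 213) = -48193 - 1*(-400) = -48193 + 400 = -47793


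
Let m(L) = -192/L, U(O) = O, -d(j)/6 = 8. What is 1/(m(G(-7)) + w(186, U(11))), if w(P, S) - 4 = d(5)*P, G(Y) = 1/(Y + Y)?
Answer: -1/6236 ≈ -0.00016036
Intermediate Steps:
d(j) = -48 (d(j) = -6*8 = -48)
G(Y) = 1/(2*Y)
w(P, S) = 4 - 48*P
1/(m(G(-7)) + w(186, U(11))) = 1/(-192/((½)/(-7)) + (4 - 48*186)) = 1/(-192/((½)*(-⅐)) + (4 - 8928)) = 1/(-192/(-1/14) - 8924) = 1/(-192*(-14) - 8924) = 1/(2688 - 8924) = 1/(-6236) = -1/6236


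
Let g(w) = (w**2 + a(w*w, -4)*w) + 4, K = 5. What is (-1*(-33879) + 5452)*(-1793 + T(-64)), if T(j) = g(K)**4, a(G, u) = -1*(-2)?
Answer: 90919427488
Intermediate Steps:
a(G, u) = 2
g(w) = 4 + w**2 + 2*w (g(w) = (w**2 + 2*w) + 4 = 4 + w**2 + 2*w)
T(j) = 2313441 (T(j) = (4 + 5**2 + 2*5)**4 = (4 + 25 + 10)**4 = 39**4 = 2313441)
(-1*(-33879) + 5452)*(-1793 + T(-64)) = (-1*(-33879) + 5452)*(-1793 + 2313441) = (33879 + 5452)*2311648 = 39331*2311648 = 90919427488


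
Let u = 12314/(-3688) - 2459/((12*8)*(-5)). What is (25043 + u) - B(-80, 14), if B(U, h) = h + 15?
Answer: 5535492679/221280 ≈ 25016.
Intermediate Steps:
B(U, h) = 15 + h
u = 394759/221280 (u = 12314*(-1/3688) - 2459/(96*(-5)) = -6157/1844 - 2459/(-480) = -6157/1844 - 2459*(-1/480) = -6157/1844 + 2459/480 = 394759/221280 ≈ 1.7840)
(25043 + u) - B(-80, 14) = (25043 + 394759/221280) - (15 + 14) = 5541909799/221280 - 1*29 = 5541909799/221280 - 29 = 5535492679/221280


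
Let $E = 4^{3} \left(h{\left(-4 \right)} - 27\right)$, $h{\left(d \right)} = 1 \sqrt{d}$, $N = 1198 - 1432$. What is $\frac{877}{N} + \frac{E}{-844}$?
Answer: $- \frac{83959}{49374} - \frac{32 i}{211} \approx -1.7005 - 0.15166 i$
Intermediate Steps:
$N = -234$ ($N = 1198 - 1432 = -234$)
$h{\left(d \right)} = \sqrt{d}$
$E = -1728 + 128 i$ ($E = 4^{3} \left(\sqrt{-4} - 27\right) = 64 \left(2 i - 27\right) = 64 \left(-27 + 2 i\right) = -1728 + 128 i \approx -1728.0 + 128.0 i$)
$\frac{877}{N} + \frac{E}{-844} = \frac{877}{-234} + \frac{-1728 + 128 i}{-844} = 877 \left(- \frac{1}{234}\right) + \left(-1728 + 128 i\right) \left(- \frac{1}{844}\right) = - \frac{877}{234} + \left(\frac{432}{211} - \frac{32 i}{211}\right) = - \frac{83959}{49374} - \frac{32 i}{211}$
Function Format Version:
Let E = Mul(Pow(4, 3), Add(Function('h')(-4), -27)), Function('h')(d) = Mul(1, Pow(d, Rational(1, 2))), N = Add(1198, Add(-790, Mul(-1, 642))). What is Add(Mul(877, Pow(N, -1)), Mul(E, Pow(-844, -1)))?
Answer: Add(Rational(-83959, 49374), Mul(Rational(-32, 211), I)) ≈ Add(-1.7005, Mul(-0.15166, I))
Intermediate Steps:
N = -234 (N = Add(1198, Add(-790, -642)) = Add(1198, -1432) = -234)
Function('h')(d) = Pow(d, Rational(1, 2))
E = Add(-1728, Mul(128, I)) (E = Mul(Pow(4, 3), Add(Pow(-4, Rational(1, 2)), -27)) = Mul(64, Add(Mul(2, I), -27)) = Mul(64, Add(-27, Mul(2, I))) = Add(-1728, Mul(128, I)) ≈ Add(-1728.0, Mul(128.00, I)))
Add(Mul(877, Pow(N, -1)), Mul(E, Pow(-844, -1))) = Add(Mul(877, Pow(-234, -1)), Mul(Add(-1728, Mul(128, I)), Pow(-844, -1))) = Add(Mul(877, Rational(-1, 234)), Mul(Add(-1728, Mul(128, I)), Rational(-1, 844))) = Add(Rational(-877, 234), Add(Rational(432, 211), Mul(Rational(-32, 211), I))) = Add(Rational(-83959, 49374), Mul(Rational(-32, 211), I))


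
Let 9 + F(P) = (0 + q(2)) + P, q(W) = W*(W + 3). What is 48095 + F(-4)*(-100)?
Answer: 48395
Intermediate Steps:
q(W) = W*(3 + W)
F(P) = 1 + P (F(P) = -9 + ((0 + 2*(3 + 2)) + P) = -9 + ((0 + 2*5) + P) = -9 + ((0 + 10) + P) = -9 + (10 + P) = 1 + P)
48095 + F(-4)*(-100) = 48095 + (1 - 4)*(-100) = 48095 - 3*(-100) = 48095 + 300 = 48395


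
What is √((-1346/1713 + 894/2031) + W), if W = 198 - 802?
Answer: 2*I*√203197060582143/1159701 ≈ 24.583*I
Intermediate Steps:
W = -604
√((-1346/1713 + 894/2031) + W) = √((-1346/1713 + 894/2031) - 604) = √((-1346*1/1713 + 894*(1/2031)) - 604) = √((-1346/1713 + 298/677) - 604) = √(-400768/1159701 - 604) = √(-700860172/1159701) = 2*I*√203197060582143/1159701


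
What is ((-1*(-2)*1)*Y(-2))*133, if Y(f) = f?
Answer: -532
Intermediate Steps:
((-1*(-2)*1)*Y(-2))*133 = ((-1*(-2)*1)*(-2))*133 = ((2*1)*(-2))*133 = (2*(-2))*133 = -4*133 = -532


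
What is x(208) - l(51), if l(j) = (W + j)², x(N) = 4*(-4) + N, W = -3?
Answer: -2112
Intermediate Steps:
x(N) = -16 + N
l(j) = (-3 + j)²
x(208) - l(51) = (-16 + 208) - (-3 + 51)² = 192 - 1*48² = 192 - 1*2304 = 192 - 2304 = -2112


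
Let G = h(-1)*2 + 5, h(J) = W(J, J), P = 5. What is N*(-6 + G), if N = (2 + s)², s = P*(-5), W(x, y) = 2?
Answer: 1587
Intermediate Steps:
s = -25 (s = 5*(-5) = -25)
h(J) = 2
G = 9 (G = 2*2 + 5 = 4 + 5 = 9)
N = 529 (N = (2 - 25)² = (-23)² = 529)
N*(-6 + G) = 529*(-6 + 9) = 529*3 = 1587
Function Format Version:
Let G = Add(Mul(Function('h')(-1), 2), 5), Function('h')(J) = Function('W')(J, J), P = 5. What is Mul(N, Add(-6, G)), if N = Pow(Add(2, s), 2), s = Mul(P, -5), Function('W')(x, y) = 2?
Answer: 1587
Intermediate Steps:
s = -25 (s = Mul(5, -5) = -25)
Function('h')(J) = 2
G = 9 (G = Add(Mul(2, 2), 5) = Add(4, 5) = 9)
N = 529 (N = Pow(Add(2, -25), 2) = Pow(-23, 2) = 529)
Mul(N, Add(-6, G)) = Mul(529, Add(-6, 9)) = Mul(529, 3) = 1587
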